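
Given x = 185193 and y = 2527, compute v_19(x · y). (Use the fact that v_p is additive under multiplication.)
v_19(467982711) = 5

v_p(x) = 3 (factor: 185193 = 19^3 · 27); v_p(y) = 2 (factor: 2527 = 19^2 · 7). Additivity: v_p(xy) = v_p(x) + v_p(y) = 3 + 2 = 5. (Direct check: xy = 467982711 = 19^5 · (189).)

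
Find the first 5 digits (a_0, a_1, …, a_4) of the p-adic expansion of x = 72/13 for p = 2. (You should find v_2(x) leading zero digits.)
(a_0, …, a_4) = (0, 0, 0, 1, 0)

v_2(72/13) = 3, so a_0 = ... = a_2 = 0. Factor out: x = 2^3 · u with u = 9/13 a unit in ℤ_2. Expand u iteratively via a_{v+i} = u_i mod 2, u_{i+1} = (u_i − a_{v+i})/2:
  u_0 = 9/13;  a_3 = 1;  u_1 = (u_0 − 1)/2 = -2/13
  u_1 = -2/13;  a_4 = 0;  u_2 = (u_1 − 0)/2 = -1/13
Digits: (0, 0, 0, 1, 0).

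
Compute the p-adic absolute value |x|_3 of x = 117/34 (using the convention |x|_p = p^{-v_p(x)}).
|117/34|_3 = 1/9

Step 1 — compute v_3(x) by factoring powers of 3 out of the numerator and denominator: v_3(117/34) = 2. Step 2 — apply |x|_p = p^{-v_p(x)} = 3^{-2} = 1/9.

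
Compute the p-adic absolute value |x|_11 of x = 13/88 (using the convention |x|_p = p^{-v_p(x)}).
|13/88|_11 = 11

Step 1 — compute v_11(x) by factoring powers of 11 out of the numerator and denominator: v_11(13/88) = -1. Step 2 — apply |x|_p = p^{-v_p(x)} = 11^{1} = 11.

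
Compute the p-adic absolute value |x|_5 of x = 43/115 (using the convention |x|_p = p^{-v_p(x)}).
|43/115|_5 = 5

Step 1 — compute v_5(x) by factoring powers of 5 out of the numerator and denominator: v_5(43/115) = -1. Step 2 — apply |x|_p = p^{-v_p(x)} = 5^{1} = 5.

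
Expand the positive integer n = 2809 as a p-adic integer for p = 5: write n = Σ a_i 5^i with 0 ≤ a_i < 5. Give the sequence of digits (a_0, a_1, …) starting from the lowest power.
(a_0, a_1, …) = (4, 1, 2, 2, 4)

Repeated division by 5 gives the digits low-to-high: 2809 = 4 + 1·5^1 + 2·5^2 + 2·5^3 + 4·5^4. Digit sequence: (4, 1, 2, 2, 4).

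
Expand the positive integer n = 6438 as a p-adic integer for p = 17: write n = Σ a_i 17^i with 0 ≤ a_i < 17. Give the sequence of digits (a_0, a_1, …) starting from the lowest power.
(a_0, a_1, …) = (12, 4, 5, 1)

Repeated division by 17 gives the digits low-to-high: 6438 = 12 + 4·17^1 + 5·17^2 + 1·17^3. Digit sequence: (12, 4, 5, 1).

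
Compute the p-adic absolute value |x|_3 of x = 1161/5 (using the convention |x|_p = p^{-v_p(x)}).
|1161/5|_3 = 1/27

Step 1 — compute v_3(x) by factoring powers of 3 out of the numerator and denominator: v_3(1161/5) = 3. Step 2 — apply |x|_p = p^{-v_p(x)} = 3^{-3} = 1/27.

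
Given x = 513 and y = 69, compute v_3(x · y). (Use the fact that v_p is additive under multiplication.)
v_3(35397) = 4

v_p(x) = 3 (factor: 513 = 3^3 · 19); v_p(y) = 1 (factor: 69 = 3^1 · 23). Additivity: v_p(xy) = v_p(x) + v_p(y) = 3 + 1 = 4. (Direct check: xy = 35397 = 3^4 · (437).)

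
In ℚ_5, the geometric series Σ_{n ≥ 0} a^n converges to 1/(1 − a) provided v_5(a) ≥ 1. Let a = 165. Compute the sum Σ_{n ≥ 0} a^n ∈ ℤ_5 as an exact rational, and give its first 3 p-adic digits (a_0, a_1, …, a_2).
Σ a^n = 1/(1 − a) = -1/164;  first 3 digits = (1, 3, 0)

v_5(a) = 1 ≥ 1, so the series converges in ℤ_5 to 1/(1 − a) = 1/(1 − 165) = -1/164. Expand this rational in ℤ_5: compute digits iteratively via d_i = x_i mod 5, x_{i+1} = (x_i − d_i)/5. The first 3 digits are (1, 3, 0).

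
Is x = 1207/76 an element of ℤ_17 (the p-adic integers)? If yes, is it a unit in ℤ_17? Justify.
x ∈ ℤ_17 but not a unit; v_17(x) = 1 > 0

ℤ_17 = {x ∈ ℚ_17 : v_17(x) ≥ 0} and ℤ_17^× = {x ∈ ℤ_17 : v_17(x) = 0}. Here v_17(1207/76) = v_17(num) − v_17(den) = 1; compare against these criteria.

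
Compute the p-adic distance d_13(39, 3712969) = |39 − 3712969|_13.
d_13(39, 3712969) = 1/371293

Step 1 — x − y = 39 − 3712969 = -3712930. Step 2 — v_13(-3712930) = 5 (factor: -3712930 = −(13^5 · 10); the sign does not affect v_p). Step 3 — |x − y|_13 = 13^{-5} = 1/371293.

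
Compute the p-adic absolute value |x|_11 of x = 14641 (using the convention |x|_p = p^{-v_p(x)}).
|14641|_11 = 1/14641

Step 1 — compute v_11(x) by factoring powers of 11 out of the numerator and denominator: v_11(14641) = 4. Step 2 — apply |x|_p = p^{-v_p(x)} = 11^{-4} = 1/14641.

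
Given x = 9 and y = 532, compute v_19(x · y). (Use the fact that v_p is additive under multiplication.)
v_19(4788) = 1

v_p(x) = 0 (factor: 9 = 19^0 · 9); v_p(y) = 1 (factor: 532 = 19^1 · 28). Additivity: v_p(xy) = v_p(x) + v_p(y) = 0 + 1 = 1. (Direct check: xy = 4788 = 19^1 · (252).)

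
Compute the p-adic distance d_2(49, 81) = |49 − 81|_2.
d_2(49, 81) = 1/32

Step 1 — x − y = 49 − 81 = -32. Step 2 — v_2(-32) = 5 (factor: -32 = −(2^5 · 1); the sign does not affect v_p). Step 3 — |x − y|_2 = 2^{-5} = 1/32.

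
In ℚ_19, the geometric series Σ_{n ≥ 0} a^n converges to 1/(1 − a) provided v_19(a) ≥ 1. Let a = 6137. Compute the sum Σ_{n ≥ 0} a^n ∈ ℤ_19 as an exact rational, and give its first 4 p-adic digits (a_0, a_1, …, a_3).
Σ a^n = 1/(1 − a) = -1/6136;  first 4 digits = (1, 0, 17, 0)

v_19(a) = 2 ≥ 1, so the series converges in ℤ_19 to 1/(1 − a) = 1/(1 − 6137) = -1/6136. Expand this rational in ℤ_19: compute digits iteratively via d_i = x_i mod 19, x_{i+1} = (x_i − d_i)/19. The first 4 digits are (1, 0, 17, 0).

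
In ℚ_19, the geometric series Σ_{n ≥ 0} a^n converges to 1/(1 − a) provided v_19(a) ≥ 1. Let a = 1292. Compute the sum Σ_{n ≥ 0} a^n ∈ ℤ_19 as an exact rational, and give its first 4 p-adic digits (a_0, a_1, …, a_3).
Σ a^n = 1/(1 − a) = -1/1291;  first 4 digits = (1, 11, 10, 16)

v_19(a) = 1 ≥ 1, so the series converges in ℤ_19 to 1/(1 − a) = 1/(1 − 1292) = -1/1291. Expand this rational in ℤ_19: compute digits iteratively via d_i = x_i mod 19, x_{i+1} = (x_i − d_i)/19. The first 4 digits are (1, 11, 10, 16).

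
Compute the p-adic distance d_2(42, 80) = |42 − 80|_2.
d_2(42, 80) = 1/2

Step 1 — x − y = 42 − 80 = -38. Step 2 — v_2(-38) = 1 (factor: -38 = −(2^1 · 19); the sign does not affect v_p). Step 3 — |x − y|_2 = 2^{-1} = 1/2.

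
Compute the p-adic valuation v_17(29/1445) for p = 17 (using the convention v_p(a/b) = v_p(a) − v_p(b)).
v_17(29/1445) = -2

Factor powers of 17 from the numerator and denominator of the reduced fraction: 29 = 17^0 · 29 and 1445 = 17^2 · 5. Apply v_p(a/b) = v_p(a) − v_p(b): v_17(29/1445) = 0 − 2 = -2.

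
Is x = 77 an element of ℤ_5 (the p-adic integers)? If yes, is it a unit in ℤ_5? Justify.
x ∈ ℤ_5^× (unit); v_5(x) = 0

ℤ_5 = {x ∈ ℚ_5 : v_5(x) ≥ 0} and ℤ_5^× = {x ∈ ℤ_5 : v_5(x) = 0}. Here v_5(77) = v_5(num) − v_5(den) = 0; compare against these criteria.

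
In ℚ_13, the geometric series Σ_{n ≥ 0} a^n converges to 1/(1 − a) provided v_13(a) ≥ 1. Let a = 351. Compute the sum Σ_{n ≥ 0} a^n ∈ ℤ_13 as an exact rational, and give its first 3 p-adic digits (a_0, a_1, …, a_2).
Σ a^n = 1/(1 − a) = -1/350;  first 3 digits = (1, 1, 3)

v_13(a) = 1 ≥ 1, so the series converges in ℤ_13 to 1/(1 − a) = 1/(1 − 351) = -1/350. Expand this rational in ℤ_13: compute digits iteratively via d_i = x_i mod 13, x_{i+1} = (x_i − d_i)/13. The first 3 digits are (1, 1, 3).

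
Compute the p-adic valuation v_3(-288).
v_3(-288) = 2

v_3(n) is the largest exponent k such that 3^k divides n. Factor out: -288 = -3^2 · 32. (Sign doesn't affect v_p.) So v_3(-288) = 2.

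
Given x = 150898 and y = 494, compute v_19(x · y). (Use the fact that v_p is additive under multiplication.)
v_19(74543612) = 4

v_p(x) = 3 (factor: 150898 = 19^3 · 22); v_p(y) = 1 (factor: 494 = 19^1 · 26). Additivity: v_p(xy) = v_p(x) + v_p(y) = 3 + 1 = 4. (Direct check: xy = 74543612 = 19^4 · (572).)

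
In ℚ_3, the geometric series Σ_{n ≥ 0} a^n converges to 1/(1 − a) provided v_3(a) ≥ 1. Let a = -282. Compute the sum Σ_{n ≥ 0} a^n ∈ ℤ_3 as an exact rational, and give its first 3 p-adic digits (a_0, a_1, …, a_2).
Σ a^n = 1/(1 − a) = 1/283;  first 3 digits = (1, 2, 2)

v_3(a) = 1 ≥ 1, so the series converges in ℤ_3 to 1/(1 − a) = 1/(1 − (-282)) = 1/283. Expand this rational in ℤ_3: compute digits iteratively via d_i = x_i mod 3, x_{i+1} = (x_i − d_i)/3. The first 3 digits are (1, 2, 2).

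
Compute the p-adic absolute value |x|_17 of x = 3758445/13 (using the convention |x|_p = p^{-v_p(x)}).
|3758445/13|_17 = 1/83521

Step 1 — compute v_17(x) by factoring powers of 17 out of the numerator and denominator: v_17(3758445/13) = 4. Step 2 — apply |x|_p = p^{-v_p(x)} = 17^{-4} = 1/83521.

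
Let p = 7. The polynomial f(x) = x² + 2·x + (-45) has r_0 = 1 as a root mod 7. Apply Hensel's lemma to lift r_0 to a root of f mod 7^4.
r_3 = 2192 (mod 2401)

Hensel: r_{i+1} = r_i − f(r_i)·(f′(r_i))^{-1} mod 7^{i+2}, f′(x) = 2x + 2. Iterate:
  r_0 = 1 (mod 7)
  r_1 = 36 (mod 49)
  r_2 = 134 (mod 343)
  r_3 = 2192 (mod 2401)
Final: r = 2192 satisfies f(r) ≡ 0 mod 7^4.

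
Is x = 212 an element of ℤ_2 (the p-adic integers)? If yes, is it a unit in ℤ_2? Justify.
x ∈ ℤ_2 but not a unit; v_2(x) = 2 > 0

ℤ_2 = {x ∈ ℚ_2 : v_2(x) ≥ 0} and ℤ_2^× = {x ∈ ℤ_2 : v_2(x) = 0}. Here v_2(212) = v_2(num) − v_2(den) = 2; compare against these criteria.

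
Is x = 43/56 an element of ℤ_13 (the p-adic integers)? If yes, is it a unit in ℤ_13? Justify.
x ∈ ℤ_13^× (unit); v_13(x) = 0

ℤ_13 = {x ∈ ℚ_13 : v_13(x) ≥ 0} and ℤ_13^× = {x ∈ ℤ_13 : v_13(x) = 0}. Here v_13(43/56) = v_13(num) − v_13(den) = 0; compare against these criteria.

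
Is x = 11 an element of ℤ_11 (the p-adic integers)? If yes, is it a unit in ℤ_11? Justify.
x ∈ ℤ_11 but not a unit; v_11(x) = 1 > 0

ℤ_11 = {x ∈ ℚ_11 : v_11(x) ≥ 0} and ℤ_11^× = {x ∈ ℤ_11 : v_11(x) = 0}. Here v_11(11) = v_11(num) − v_11(den) = 1; compare against these criteria.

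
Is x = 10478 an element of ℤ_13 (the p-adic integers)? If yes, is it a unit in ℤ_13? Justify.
x ∈ ℤ_13 but not a unit; v_13(x) = 2 > 0

ℤ_13 = {x ∈ ℚ_13 : v_13(x) ≥ 0} and ℤ_13^× = {x ∈ ℤ_13 : v_13(x) = 0}. Here v_13(10478) = v_13(num) − v_13(den) = 2; compare against these criteria.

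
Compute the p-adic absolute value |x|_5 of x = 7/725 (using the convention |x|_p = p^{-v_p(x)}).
|7/725|_5 = 25

Step 1 — compute v_5(x) by factoring powers of 5 out of the numerator and denominator: v_5(7/725) = -2. Step 2 — apply |x|_p = p^{-v_p(x)} = 5^{2} = 25.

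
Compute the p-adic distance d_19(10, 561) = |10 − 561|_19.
d_19(10, 561) = 1/19

Step 1 — x − y = 10 − 561 = -551. Step 2 — v_19(-551) = 1 (factor: -551 = −(19^1 · 29); the sign does not affect v_p). Step 3 — |x − y|_19 = 19^{-1} = 1/19.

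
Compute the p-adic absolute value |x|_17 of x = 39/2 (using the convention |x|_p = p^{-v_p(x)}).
|39/2|_17 = 1

Step 1 — compute v_17(x) by factoring powers of 17 out of the numerator and denominator: v_17(39/2) = 0. Step 2 — apply |x|_p = p^{-v_p(x)} = 17^{0} = 1.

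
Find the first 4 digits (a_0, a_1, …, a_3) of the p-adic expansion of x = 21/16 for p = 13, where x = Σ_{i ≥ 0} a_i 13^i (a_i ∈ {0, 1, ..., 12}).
(a_0, …, a_3) = (7, 2, 12, 8)

v_13(21/16) = 0 (numerator and denominator both coprime to 13), so x ∈ ℤ_13^×. Compute digits iteratively via a_i = x_i mod 13, x_{i+1} = (x_i − a_i)/13, with x_0 = x:
  x_0 = 21/16;  a_0 = 7;  x_1 = (x_0 − 7)/13 = -7/16
  x_1 = -7/16;  a_1 = 2;  x_2 = (x_1 − 2)/13 = -3/16
  x_2 = -3/16;  a_2 = 12;  x_3 = (x_2 − 12)/13 = -15/16
  x_3 = -15/16;  a_3 = 8;  x_4 = (x_3 − 8)/13 = -11/16
Digits: (7, 2, 12, 8).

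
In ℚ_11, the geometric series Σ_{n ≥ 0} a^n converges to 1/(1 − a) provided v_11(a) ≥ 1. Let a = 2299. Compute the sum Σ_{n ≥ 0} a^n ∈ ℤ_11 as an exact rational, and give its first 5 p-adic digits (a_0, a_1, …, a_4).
Σ a^n = 1/(1 − a) = -1/2298;  first 5 digits = (1, 0, 8, 1, 9)

v_11(a) = 2 ≥ 1, so the series converges in ℤ_11 to 1/(1 − a) = 1/(1 − 2299) = -1/2298. Expand this rational in ℤ_11: compute digits iteratively via d_i = x_i mod 11, x_{i+1} = (x_i − d_i)/11. The first 5 digits are (1, 0, 8, 1, 9).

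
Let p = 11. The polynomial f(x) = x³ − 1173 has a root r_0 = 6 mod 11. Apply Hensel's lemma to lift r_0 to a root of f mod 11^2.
r_1 = 72 (mod 121)

Hensel: r_{i+1} = r_i − f(r_i)/f′(r_i) mod 11^{i+2}, where f′(x) = 3x². Iterate:
  r_0 = 6 (mod 11)
  r_1 = 72 (mod 121)
Final: r = 72 with f(r) ≡ 0 mod 11^2.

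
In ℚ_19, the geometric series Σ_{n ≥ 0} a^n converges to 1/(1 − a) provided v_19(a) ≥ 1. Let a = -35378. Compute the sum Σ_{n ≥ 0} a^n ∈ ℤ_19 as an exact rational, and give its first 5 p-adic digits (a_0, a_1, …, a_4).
Σ a^n = 1/(1 − a) = 1/35379;  first 5 digits = (1, 0, 16, 13, 8)

v_19(a) = 2 ≥ 1, so the series converges in ℤ_19 to 1/(1 − a) = 1/(1 − (-35378)) = 1/35379. Expand this rational in ℤ_19: compute digits iteratively via d_i = x_i mod 19, x_{i+1} = (x_i − d_i)/19. The first 5 digits are (1, 0, 16, 13, 8).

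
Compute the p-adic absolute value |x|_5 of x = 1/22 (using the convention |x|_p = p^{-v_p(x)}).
|1/22|_5 = 1

Step 1 — compute v_5(x) by factoring powers of 5 out of the numerator and denominator: v_5(1/22) = 0. Step 2 — apply |x|_p = p^{-v_p(x)} = 5^{0} = 1.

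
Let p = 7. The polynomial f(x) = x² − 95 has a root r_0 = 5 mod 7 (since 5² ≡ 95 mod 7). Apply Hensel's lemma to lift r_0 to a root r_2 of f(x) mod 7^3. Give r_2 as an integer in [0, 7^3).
r_2 = 110 (mod 343)

Hensel's recurrence: r_{i+1} = r_i − f(r_i)·(f′(r_i))^{-1} mod 7^{i+2}, with f′(x) = 2x. Iterate:
  r_0 = 5 (mod 7)
  r_1 = 12 (mod 49)
  r_2 = 110 (mod 343)
Final: r_2 = 110, and one checks f(r_2) ≡ 0 mod 7^3.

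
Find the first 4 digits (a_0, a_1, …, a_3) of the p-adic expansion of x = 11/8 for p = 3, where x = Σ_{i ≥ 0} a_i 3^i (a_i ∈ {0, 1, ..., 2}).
(a_0, …, a_3) = (1, 2, 2, 1)

v_3(11/8) = 0 (numerator and denominator both coprime to 3), so x ∈ ℤ_3^×. Compute digits iteratively via a_i = x_i mod 3, x_{i+1} = (x_i − a_i)/3, with x_0 = x:
  x_0 = 11/8;  a_0 = 1;  x_1 = (x_0 − 1)/3 = 1/8
  x_1 = 1/8;  a_1 = 2;  x_2 = (x_1 − 2)/3 = -5/8
  x_2 = -5/8;  a_2 = 2;  x_3 = (x_2 − 2)/3 = -7/8
  x_3 = -7/8;  a_3 = 1;  x_4 = (x_3 − 1)/3 = -5/8
Digits: (1, 2, 2, 1).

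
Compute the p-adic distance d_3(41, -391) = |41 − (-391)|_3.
d_3(41, -391) = 1/27

Step 1 — x − y = 41 − (-391) = 432. Step 2 — v_3(432) = 3 (factor: 432 = (3^3 · 16); the sign does not affect v_p). Step 3 — |x − y|_3 = 3^{-3} = 1/27.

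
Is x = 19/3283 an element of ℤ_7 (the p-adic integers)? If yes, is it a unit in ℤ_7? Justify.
x ∉ ℤ_7 (v_7(x) = -2 < 0)

ℤ_7 = {x ∈ ℚ_7 : v_7(x) ≥ 0} and ℤ_7^× = {x ∈ ℤ_7 : v_7(x) = 0}. Here v_7(19/3283) = v_7(num) − v_7(den) = -2; compare against these criteria.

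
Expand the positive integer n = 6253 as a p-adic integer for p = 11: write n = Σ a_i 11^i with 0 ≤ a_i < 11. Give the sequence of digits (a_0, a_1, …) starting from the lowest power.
(a_0, a_1, …) = (5, 7, 7, 4)

Repeated division by 11 gives the digits low-to-high: 6253 = 5 + 7·11^1 + 7·11^2 + 4·11^3. Digit sequence: (5, 7, 7, 4).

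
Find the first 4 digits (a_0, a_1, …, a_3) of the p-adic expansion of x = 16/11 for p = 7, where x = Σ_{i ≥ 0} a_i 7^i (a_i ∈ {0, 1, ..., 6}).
(a_0, …, a_3) = (4, 6, 1, 1)

v_7(16/11) = 0 (numerator and denominator both coprime to 7), so x ∈ ℤ_7^×. Compute digits iteratively via a_i = x_i mod 7, x_{i+1} = (x_i − a_i)/7, with x_0 = x:
  x_0 = 16/11;  a_0 = 4;  x_1 = (x_0 − 4)/7 = -4/11
  x_1 = -4/11;  a_1 = 6;  x_2 = (x_1 − 6)/7 = -10/11
  x_2 = -10/11;  a_2 = 1;  x_3 = (x_2 − 1)/7 = -3/11
  x_3 = -3/11;  a_3 = 1;  x_4 = (x_3 − 1)/7 = -2/11
Digits: (4, 6, 1, 1).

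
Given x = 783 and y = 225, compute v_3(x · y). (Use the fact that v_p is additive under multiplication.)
v_3(176175) = 5

v_p(x) = 3 (factor: 783 = 3^3 · 29); v_p(y) = 2 (factor: 225 = 3^2 · 25). Additivity: v_p(xy) = v_p(x) + v_p(y) = 3 + 2 = 5. (Direct check: xy = 176175 = 3^5 · (725).)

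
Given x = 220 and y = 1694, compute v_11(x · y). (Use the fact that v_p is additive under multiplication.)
v_11(372680) = 3

v_p(x) = 1 (factor: 220 = 11^1 · 20); v_p(y) = 2 (factor: 1694 = 11^2 · 14). Additivity: v_p(xy) = v_p(x) + v_p(y) = 1 + 2 = 3. (Direct check: xy = 372680 = 11^3 · (280).)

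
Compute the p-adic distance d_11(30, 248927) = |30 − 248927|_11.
d_11(30, 248927) = 1/14641

Step 1 — x − y = 30 − 248927 = -248897. Step 2 — v_11(-248897) = 4 (factor: -248897 = −(11^4 · 17); the sign does not affect v_p). Step 3 — |x − y|_11 = 11^{-4} = 1/14641.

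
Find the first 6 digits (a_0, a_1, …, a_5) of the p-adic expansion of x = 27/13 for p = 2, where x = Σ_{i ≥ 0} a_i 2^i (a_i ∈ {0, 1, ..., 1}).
(a_0, …, a_5) = (1, 1, 1, 0, 0, 0)

v_2(27/13) = 0 (numerator and denominator both coprime to 2), so x ∈ ℤ_2^×. Compute digits iteratively via a_i = x_i mod 2, x_{i+1} = (x_i − a_i)/2, with x_0 = x:
  x_0 = 27/13;  a_0 = 1;  x_1 = (x_0 − 1)/2 = 7/13
  x_1 = 7/13;  a_1 = 1;  x_2 = (x_1 − 1)/2 = -3/13
  x_2 = -3/13;  a_2 = 1;  x_3 = (x_2 − 1)/2 = -8/13
  x_3 = -8/13;  a_3 = 0;  x_4 = (x_3 − 0)/2 = -4/13
  x_4 = -4/13;  a_4 = 0;  x_5 = (x_4 − 0)/2 = -2/13
  x_5 = -2/13;  a_5 = 0;  x_6 = (x_5 − 0)/2 = -1/13
Digits: (1, 1, 1, 0, 0, 0).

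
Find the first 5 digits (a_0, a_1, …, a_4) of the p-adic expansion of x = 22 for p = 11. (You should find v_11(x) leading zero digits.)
(a_0, …, a_4) = (0, 2, 0, 0, 0)

v_11(22) = 1, so a_0 = ... = a_0 = 0. Factor out: x = 11^1 · u with u = 2 a unit in ℤ_11. Expand u iteratively via a_{v+i} = u_i mod 11, u_{i+1} = (u_i − a_{v+i})/11:
  u_0 = 2;  a_1 = 2;  u_1 = (u_0 − 2)/11 = 0
  u_1 = 0;  a_2 = 0;  u_2 = (u_1 − 0)/11 = 0
  u_2 = 0;  a_3 = 0;  u_3 = (u_2 − 0)/11 = 0
  u_3 = 0;  a_4 = 0;  u_4 = (u_3 − 0)/11 = 0
Digits: (0, 2, 0, 0, 0).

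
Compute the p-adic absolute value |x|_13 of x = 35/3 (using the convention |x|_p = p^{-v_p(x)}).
|35/3|_13 = 1

Step 1 — compute v_13(x) by factoring powers of 13 out of the numerator and denominator: v_13(35/3) = 0. Step 2 — apply |x|_p = p^{-v_p(x)} = 13^{0} = 1.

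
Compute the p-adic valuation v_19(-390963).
v_19(-390963) = 4

v_19(n) is the largest exponent k such that 19^k divides n. Factor out: -390963 = -19^4 · 3. (Sign doesn't affect v_p.) So v_19(-390963) = 4.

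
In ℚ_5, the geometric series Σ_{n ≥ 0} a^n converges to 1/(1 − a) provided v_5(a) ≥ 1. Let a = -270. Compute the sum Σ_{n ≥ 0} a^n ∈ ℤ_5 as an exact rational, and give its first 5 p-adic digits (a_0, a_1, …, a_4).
Σ a^n = 1/(1 − a) = 1/271;  first 5 digits = (1, 1, 0, 2, 4)

v_5(a) = 1 ≥ 1, so the series converges in ℤ_5 to 1/(1 − a) = 1/(1 − (-270)) = 1/271. Expand this rational in ℤ_5: compute digits iteratively via d_i = x_i mod 5, x_{i+1} = (x_i − d_i)/5. The first 5 digits are (1, 1, 0, 2, 4).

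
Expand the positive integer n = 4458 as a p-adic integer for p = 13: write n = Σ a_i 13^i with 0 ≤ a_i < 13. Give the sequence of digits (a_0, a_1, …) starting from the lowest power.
(a_0, a_1, …) = (12, 4, 0, 2)

Repeated division by 13 gives the digits low-to-high: 4458 = 12 + 4·13^1 + 2·13^3. Digit sequence: (12, 4, 0, 2).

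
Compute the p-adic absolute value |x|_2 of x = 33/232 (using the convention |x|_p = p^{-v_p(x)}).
|33/232|_2 = 8

Step 1 — compute v_2(x) by factoring powers of 2 out of the numerator and denominator: v_2(33/232) = -3. Step 2 — apply |x|_p = p^{-v_p(x)} = 2^{3} = 8.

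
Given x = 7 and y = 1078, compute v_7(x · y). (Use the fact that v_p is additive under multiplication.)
v_7(7546) = 3

v_p(x) = 1 (factor: 7 = 7^1 · 1); v_p(y) = 2 (factor: 1078 = 7^2 · 22). Additivity: v_p(xy) = v_p(x) + v_p(y) = 1 + 2 = 3. (Direct check: xy = 7546 = 7^3 · (22).)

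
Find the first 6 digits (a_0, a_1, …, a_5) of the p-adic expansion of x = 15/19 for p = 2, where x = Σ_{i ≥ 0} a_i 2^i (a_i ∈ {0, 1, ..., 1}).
(a_0, …, a_5) = (1, 0, 1, 0, 1, 0)

v_2(15/19) = 0 (numerator and denominator both coprime to 2), so x ∈ ℤ_2^×. Compute digits iteratively via a_i = x_i mod 2, x_{i+1} = (x_i − a_i)/2, with x_0 = x:
  x_0 = 15/19;  a_0 = 1;  x_1 = (x_0 − 1)/2 = -2/19
  x_1 = -2/19;  a_1 = 0;  x_2 = (x_1 − 0)/2 = -1/19
  x_2 = -1/19;  a_2 = 1;  x_3 = (x_2 − 1)/2 = -10/19
  x_3 = -10/19;  a_3 = 0;  x_4 = (x_3 − 0)/2 = -5/19
  x_4 = -5/19;  a_4 = 1;  x_5 = (x_4 − 1)/2 = -12/19
  x_5 = -12/19;  a_5 = 0;  x_6 = (x_5 − 0)/2 = -6/19
Digits: (1, 0, 1, 0, 1, 0).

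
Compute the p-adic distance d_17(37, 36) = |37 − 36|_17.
d_17(37, 36) = 1

Step 1 — x − y = 37 − 36 = 1. Step 2 — v_17(1) = 0 (factor: 1 = (17^0 · 1); the sign does not affect v_p). Step 3 — |x − y|_17 = 17^{0} = 1.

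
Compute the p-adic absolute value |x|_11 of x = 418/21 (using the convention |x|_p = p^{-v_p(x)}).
|418/21|_11 = 1/11

Step 1 — compute v_11(x) by factoring powers of 11 out of the numerator and denominator: v_11(418/21) = 1. Step 2 — apply |x|_p = p^{-v_p(x)} = 11^{-1} = 1/11.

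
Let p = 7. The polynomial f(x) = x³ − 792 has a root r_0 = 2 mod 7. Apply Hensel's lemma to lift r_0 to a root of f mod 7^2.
r_1 = 2 (mod 49)

Hensel: r_{i+1} = r_i − f(r_i)/f′(r_i) mod 7^{i+2}, where f′(x) = 3x². Iterate:
  r_0 = 2 (mod 7)
  r_1 = 2 (mod 49)
Final: r = 2 with f(r) ≡ 0 mod 7^2.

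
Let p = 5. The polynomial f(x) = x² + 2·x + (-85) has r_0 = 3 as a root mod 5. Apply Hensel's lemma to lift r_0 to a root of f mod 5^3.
r_2 = 93 (mod 125)

Hensel: r_{i+1} = r_i − f(r_i)·(f′(r_i))^{-1} mod 5^{i+2}, f′(x) = 2x + 2. Iterate:
  r_0 = 3 (mod 5)
  r_1 = 18 (mod 25)
  r_2 = 93 (mod 125)
Final: r = 93 satisfies f(r) ≡ 0 mod 5^3.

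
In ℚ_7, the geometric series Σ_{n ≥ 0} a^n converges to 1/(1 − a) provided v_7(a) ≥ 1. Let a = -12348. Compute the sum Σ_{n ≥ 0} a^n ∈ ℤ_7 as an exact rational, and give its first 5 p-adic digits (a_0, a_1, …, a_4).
Σ a^n = 1/(1 − a) = 1/12349;  first 5 digits = (1, 0, 0, 6, 1)

v_7(a) = 3 ≥ 1, so the series converges in ℤ_7 to 1/(1 − a) = 1/(1 − (-12348)) = 1/12349. Expand this rational in ℤ_7: compute digits iteratively via d_i = x_i mod 7, x_{i+1} = (x_i − d_i)/7. The first 5 digits are (1, 0, 0, 6, 1).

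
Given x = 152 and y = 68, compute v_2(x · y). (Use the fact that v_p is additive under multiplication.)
v_2(10336) = 5

v_p(x) = 3 (factor: 152 = 2^3 · 19); v_p(y) = 2 (factor: 68 = 2^2 · 17). Additivity: v_p(xy) = v_p(x) + v_p(y) = 3 + 2 = 5. (Direct check: xy = 10336 = 2^5 · (323).)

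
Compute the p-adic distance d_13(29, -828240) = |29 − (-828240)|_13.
d_13(29, -828240) = 1/28561

Step 1 — x − y = 29 − (-828240) = 828269. Step 2 — v_13(828269) = 4 (factor: 828269 = (13^4 · 29); the sign does not affect v_p). Step 3 — |x − y|_13 = 13^{-4} = 1/28561.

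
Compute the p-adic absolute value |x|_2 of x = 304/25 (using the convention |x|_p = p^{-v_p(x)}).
|304/25|_2 = 1/16

Step 1 — compute v_2(x) by factoring powers of 2 out of the numerator and denominator: v_2(304/25) = 4. Step 2 — apply |x|_p = p^{-v_p(x)} = 2^{-4} = 1/16.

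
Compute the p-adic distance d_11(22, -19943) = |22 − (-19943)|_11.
d_11(22, -19943) = 1/1331

Step 1 — x − y = 22 − (-19943) = 19965. Step 2 — v_11(19965) = 3 (factor: 19965 = (11^3 · 15); the sign does not affect v_p). Step 3 — |x − y|_11 = 11^{-3} = 1/1331.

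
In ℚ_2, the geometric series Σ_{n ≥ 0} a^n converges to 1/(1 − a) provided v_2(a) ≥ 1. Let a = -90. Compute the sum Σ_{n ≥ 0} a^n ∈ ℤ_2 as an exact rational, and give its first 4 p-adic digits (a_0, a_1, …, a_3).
Σ a^n = 1/(1 − a) = 1/91;  first 4 digits = (1, 1, 0, 0)

v_2(a) = 1 ≥ 1, so the series converges in ℤ_2 to 1/(1 − a) = 1/(1 − (-90)) = 1/91. Expand this rational in ℤ_2: compute digits iteratively via d_i = x_i mod 2, x_{i+1} = (x_i − d_i)/2. The first 4 digits are (1, 1, 0, 0).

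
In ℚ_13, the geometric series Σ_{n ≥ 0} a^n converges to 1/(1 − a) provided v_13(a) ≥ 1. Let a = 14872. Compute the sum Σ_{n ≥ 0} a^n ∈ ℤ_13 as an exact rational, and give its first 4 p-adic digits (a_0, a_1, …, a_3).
Σ a^n = 1/(1 − a) = -1/14871;  first 4 digits = (1, 0, 10, 6)

v_13(a) = 2 ≥ 1, so the series converges in ℤ_13 to 1/(1 − a) = 1/(1 − 14872) = -1/14871. Expand this rational in ℤ_13: compute digits iteratively via d_i = x_i mod 13, x_{i+1} = (x_i − d_i)/13. The first 4 digits are (1, 0, 10, 6).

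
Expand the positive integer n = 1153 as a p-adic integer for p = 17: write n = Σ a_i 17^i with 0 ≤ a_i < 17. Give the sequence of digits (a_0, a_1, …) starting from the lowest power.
(a_0, a_1, …) = (14, 16, 3)

Repeated division by 17 gives the digits low-to-high: 1153 = 14 + 16·17^1 + 3·17^2. Digit sequence: (14, 16, 3).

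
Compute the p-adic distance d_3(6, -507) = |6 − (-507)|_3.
d_3(6, -507) = 1/27

Step 1 — x − y = 6 − (-507) = 513. Step 2 — v_3(513) = 3 (factor: 513 = (3^3 · 19); the sign does not affect v_p). Step 3 — |x − y|_3 = 3^{-3} = 1/27.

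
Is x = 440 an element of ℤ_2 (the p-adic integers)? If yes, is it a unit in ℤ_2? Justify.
x ∈ ℤ_2 but not a unit; v_2(x) = 3 > 0

ℤ_2 = {x ∈ ℚ_2 : v_2(x) ≥ 0} and ℤ_2^× = {x ∈ ℤ_2 : v_2(x) = 0}. Here v_2(440) = v_2(num) − v_2(den) = 3; compare against these criteria.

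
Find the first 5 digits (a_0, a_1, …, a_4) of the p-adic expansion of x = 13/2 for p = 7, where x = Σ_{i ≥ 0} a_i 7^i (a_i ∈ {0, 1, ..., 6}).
(a_0, …, a_4) = (3, 4, 3, 3, 3)

v_7(13/2) = 0 (numerator and denominator both coprime to 7), so x ∈ ℤ_7^×. Compute digits iteratively via a_i = x_i mod 7, x_{i+1} = (x_i − a_i)/7, with x_0 = x:
  x_0 = 13/2;  a_0 = 3;  x_1 = (x_0 − 3)/7 = 1/2
  x_1 = 1/2;  a_1 = 4;  x_2 = (x_1 − 4)/7 = -1/2
  x_2 = -1/2;  a_2 = 3;  x_3 = (x_2 − 3)/7 = -1/2
  x_3 = -1/2;  a_3 = 3;  x_4 = (x_3 − 3)/7 = -1/2
  x_4 = -1/2;  a_4 = 3;  x_5 = (x_4 − 3)/7 = -1/2
Digits: (3, 4, 3, 3, 3).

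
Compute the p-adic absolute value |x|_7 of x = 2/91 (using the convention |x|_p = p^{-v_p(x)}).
|2/91|_7 = 7

Step 1 — compute v_7(x) by factoring powers of 7 out of the numerator and denominator: v_7(2/91) = -1. Step 2 — apply |x|_p = p^{-v_p(x)} = 7^{1} = 7.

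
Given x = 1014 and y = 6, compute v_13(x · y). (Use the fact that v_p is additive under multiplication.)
v_13(6084) = 2

v_p(x) = 2 (factor: 1014 = 13^2 · 6); v_p(y) = 0 (factor: 6 = 13^0 · 6). Additivity: v_p(xy) = v_p(x) + v_p(y) = 2 + 0 = 2. (Direct check: xy = 6084 = 13^2 · (36).)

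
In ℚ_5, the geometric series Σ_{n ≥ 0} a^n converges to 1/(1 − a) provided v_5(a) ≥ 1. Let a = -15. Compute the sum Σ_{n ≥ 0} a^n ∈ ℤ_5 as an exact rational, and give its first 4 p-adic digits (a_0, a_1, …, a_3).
Σ a^n = 1/(1 − a) = 1/16;  first 4 digits = (1, 2, 3, 4)

v_5(a) = 1 ≥ 1, so the series converges in ℤ_5 to 1/(1 − a) = 1/(1 − (-15)) = 1/16. Expand this rational in ℤ_5: compute digits iteratively via d_i = x_i mod 5, x_{i+1} = (x_i − d_i)/5. The first 4 digits are (1, 2, 3, 4).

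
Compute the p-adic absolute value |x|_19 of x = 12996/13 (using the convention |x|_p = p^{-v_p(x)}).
|12996/13|_19 = 1/361

Step 1 — compute v_19(x) by factoring powers of 19 out of the numerator and denominator: v_19(12996/13) = 2. Step 2 — apply |x|_p = p^{-v_p(x)} = 19^{-2} = 1/361.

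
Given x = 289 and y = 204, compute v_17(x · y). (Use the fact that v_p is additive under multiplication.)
v_17(58956) = 3

v_p(x) = 2 (factor: 289 = 17^2 · 1); v_p(y) = 1 (factor: 204 = 17^1 · 12). Additivity: v_p(xy) = v_p(x) + v_p(y) = 2 + 1 = 3. (Direct check: xy = 58956 = 17^3 · (12).)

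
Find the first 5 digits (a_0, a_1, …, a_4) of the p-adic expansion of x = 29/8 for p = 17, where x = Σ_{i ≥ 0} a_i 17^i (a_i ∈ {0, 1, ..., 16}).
(a_0, …, a_4) = (10, 6, 6, 6, 6)

v_17(29/8) = 0 (numerator and denominator both coprime to 17), so x ∈ ℤ_17^×. Compute digits iteratively via a_i = x_i mod 17, x_{i+1} = (x_i − a_i)/17, with x_0 = x:
  x_0 = 29/8;  a_0 = 10;  x_1 = (x_0 − 10)/17 = -3/8
  x_1 = -3/8;  a_1 = 6;  x_2 = (x_1 − 6)/17 = -3/8
  x_2 = -3/8;  a_2 = 6;  x_3 = (x_2 − 6)/17 = -3/8
  x_3 = -3/8;  a_3 = 6;  x_4 = (x_3 − 6)/17 = -3/8
  x_4 = -3/8;  a_4 = 6;  x_5 = (x_4 − 6)/17 = -3/8
Digits: (10, 6, 6, 6, 6).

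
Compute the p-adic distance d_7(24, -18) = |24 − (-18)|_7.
d_7(24, -18) = 1/7

Step 1 — x − y = 24 − (-18) = 42. Step 2 — v_7(42) = 1 (factor: 42 = (7^1 · 6); the sign does not affect v_p). Step 3 — |x − y|_7 = 7^{-1} = 1/7.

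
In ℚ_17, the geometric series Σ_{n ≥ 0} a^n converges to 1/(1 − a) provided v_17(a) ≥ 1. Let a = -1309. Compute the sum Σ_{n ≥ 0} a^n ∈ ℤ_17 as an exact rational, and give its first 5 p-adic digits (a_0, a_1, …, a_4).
Σ a^n = 1/(1 − a) = 1/1310;  first 5 digits = (1, 8, 8, 10, 7)

v_17(a) = 1 ≥ 1, so the series converges in ℤ_17 to 1/(1 − a) = 1/(1 − (-1309)) = 1/1310. Expand this rational in ℤ_17: compute digits iteratively via d_i = x_i mod 17, x_{i+1} = (x_i − d_i)/17. The first 5 digits are (1, 8, 8, 10, 7).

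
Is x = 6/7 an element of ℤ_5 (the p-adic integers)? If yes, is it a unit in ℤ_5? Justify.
x ∈ ℤ_5^× (unit); v_5(x) = 0

ℤ_5 = {x ∈ ℚ_5 : v_5(x) ≥ 0} and ℤ_5^× = {x ∈ ℤ_5 : v_5(x) = 0}. Here v_5(6/7) = v_5(num) − v_5(den) = 0; compare against these criteria.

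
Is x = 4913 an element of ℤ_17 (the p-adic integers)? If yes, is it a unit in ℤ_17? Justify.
x ∈ ℤ_17 but not a unit; v_17(x) = 3 > 0

ℤ_17 = {x ∈ ℚ_17 : v_17(x) ≥ 0} and ℤ_17^× = {x ∈ ℤ_17 : v_17(x) = 0}. Here v_17(4913) = v_17(num) − v_17(den) = 3; compare against these criteria.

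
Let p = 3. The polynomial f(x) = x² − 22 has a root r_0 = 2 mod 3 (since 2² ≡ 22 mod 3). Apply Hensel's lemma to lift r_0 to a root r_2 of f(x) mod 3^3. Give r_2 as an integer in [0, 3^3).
r_2 = 20 (mod 27)

Hensel's recurrence: r_{i+1} = r_i − f(r_i)·(f′(r_i))^{-1} mod 3^{i+2}, with f′(x) = 2x. Iterate:
  r_0 = 2 (mod 3)
  r_1 = 2 (mod 9)
  r_2 = 20 (mod 27)
Final: r_2 = 20, and one checks f(r_2) ≡ 0 mod 3^3.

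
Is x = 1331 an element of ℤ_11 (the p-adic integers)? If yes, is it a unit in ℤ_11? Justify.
x ∈ ℤ_11 but not a unit; v_11(x) = 3 > 0

ℤ_11 = {x ∈ ℚ_11 : v_11(x) ≥ 0} and ℤ_11^× = {x ∈ ℤ_11 : v_11(x) = 0}. Here v_11(1331) = v_11(num) − v_11(den) = 3; compare against these criteria.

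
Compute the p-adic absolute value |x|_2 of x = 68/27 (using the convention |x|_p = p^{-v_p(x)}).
|68/27|_2 = 1/4

Step 1 — compute v_2(x) by factoring powers of 2 out of the numerator and denominator: v_2(68/27) = 2. Step 2 — apply |x|_p = p^{-v_p(x)} = 2^{-2} = 1/4.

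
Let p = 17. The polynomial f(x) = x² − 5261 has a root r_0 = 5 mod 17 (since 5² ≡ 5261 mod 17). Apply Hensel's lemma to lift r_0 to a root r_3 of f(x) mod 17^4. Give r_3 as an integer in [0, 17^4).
r_3 = 6482 (mod 83521)

Hensel's recurrence: r_{i+1} = r_i − f(r_i)·(f′(r_i))^{-1} mod 17^{i+2}, with f′(x) = 2x. Iterate:
  r_0 = 5 (mod 17)
  r_1 = 124 (mod 289)
  r_2 = 1569 (mod 4913)
  r_3 = 6482 (mod 83521)
Final: r_3 = 6482, and one checks f(r_3) ≡ 0 mod 17^4.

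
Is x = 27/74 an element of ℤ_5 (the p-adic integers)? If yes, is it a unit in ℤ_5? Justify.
x ∈ ℤ_5^× (unit); v_5(x) = 0

ℤ_5 = {x ∈ ℚ_5 : v_5(x) ≥ 0} and ℤ_5^× = {x ∈ ℤ_5 : v_5(x) = 0}. Here v_5(27/74) = v_5(num) − v_5(den) = 0; compare against these criteria.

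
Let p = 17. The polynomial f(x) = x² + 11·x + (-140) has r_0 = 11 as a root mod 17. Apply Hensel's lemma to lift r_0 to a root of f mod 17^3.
r_2 = 4159 (mod 4913)

Hensel: r_{i+1} = r_i − f(r_i)·(f′(r_i))^{-1} mod 17^{i+2}, f′(x) = 2x + 11. Iterate:
  r_0 = 11 (mod 17)
  r_1 = 113 (mod 289)
  r_2 = 4159 (mod 4913)
Final: r = 4159 satisfies f(r) ≡ 0 mod 17^3.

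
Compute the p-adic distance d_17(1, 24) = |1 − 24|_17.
d_17(1, 24) = 1

Step 1 — x − y = 1 − 24 = -23. Step 2 — v_17(-23) = 0 (factor: -23 = −(17^0 · 23); the sign does not affect v_p). Step 3 — |x − y|_17 = 17^{0} = 1.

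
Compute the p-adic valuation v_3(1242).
v_3(1242) = 3

v_3(n) is the largest exponent k such that 3^k divides n. Factor out: 1242 = 3^3 · 46. (Sign doesn't affect v_p.) So v_3(1242) = 3.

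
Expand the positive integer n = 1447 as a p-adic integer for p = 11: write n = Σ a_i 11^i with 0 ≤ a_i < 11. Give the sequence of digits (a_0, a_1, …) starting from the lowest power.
(a_0, a_1, …) = (6, 10, 0, 1)

Repeated division by 11 gives the digits low-to-high: 1447 = 6 + 10·11^1 + 1·11^3. Digit sequence: (6, 10, 0, 1).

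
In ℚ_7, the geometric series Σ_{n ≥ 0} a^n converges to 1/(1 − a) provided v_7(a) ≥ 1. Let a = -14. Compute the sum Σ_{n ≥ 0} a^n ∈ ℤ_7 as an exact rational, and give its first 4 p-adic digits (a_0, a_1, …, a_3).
Σ a^n = 1/(1 − a) = 1/15;  first 4 digits = (1, 5, 3, 6)

v_7(a) = 1 ≥ 1, so the series converges in ℤ_7 to 1/(1 − a) = 1/(1 − (-14)) = 1/15. Expand this rational in ℤ_7: compute digits iteratively via d_i = x_i mod 7, x_{i+1} = (x_i − d_i)/7. The first 4 digits are (1, 5, 3, 6).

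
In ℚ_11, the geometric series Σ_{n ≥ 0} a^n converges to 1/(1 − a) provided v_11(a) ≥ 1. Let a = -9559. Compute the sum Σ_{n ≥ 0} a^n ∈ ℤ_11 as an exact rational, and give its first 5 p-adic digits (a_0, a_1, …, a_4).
Σ a^n = 1/(1 − a) = 1/9560;  first 5 digits = (1, 0, 9, 3, 3)

v_11(a) = 2 ≥ 1, so the series converges in ℤ_11 to 1/(1 − a) = 1/(1 − (-9559)) = 1/9560. Expand this rational in ℤ_11: compute digits iteratively via d_i = x_i mod 11, x_{i+1} = (x_i − d_i)/11. The first 5 digits are (1, 0, 9, 3, 3).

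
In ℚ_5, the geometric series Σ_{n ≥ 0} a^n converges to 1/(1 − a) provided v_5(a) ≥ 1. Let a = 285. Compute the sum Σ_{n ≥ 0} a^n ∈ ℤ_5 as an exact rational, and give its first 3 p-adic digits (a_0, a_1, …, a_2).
Σ a^n = 1/(1 − a) = -1/284;  first 3 digits = (1, 2, 0)

v_5(a) = 1 ≥ 1, so the series converges in ℤ_5 to 1/(1 − a) = 1/(1 − 285) = -1/284. Expand this rational in ℤ_5: compute digits iteratively via d_i = x_i mod 5, x_{i+1} = (x_i − d_i)/5. The first 3 digits are (1, 2, 0).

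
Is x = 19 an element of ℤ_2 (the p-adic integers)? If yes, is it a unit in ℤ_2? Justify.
x ∈ ℤ_2^× (unit); v_2(x) = 0

ℤ_2 = {x ∈ ℚ_2 : v_2(x) ≥ 0} and ℤ_2^× = {x ∈ ℤ_2 : v_2(x) = 0}. Here v_2(19) = v_2(num) − v_2(den) = 0; compare against these criteria.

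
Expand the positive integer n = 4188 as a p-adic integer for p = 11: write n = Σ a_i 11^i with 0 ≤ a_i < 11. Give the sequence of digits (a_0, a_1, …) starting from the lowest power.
(a_0, a_1, …) = (8, 6, 1, 3)

Repeated division by 11 gives the digits low-to-high: 4188 = 8 + 6·11^1 + 1·11^2 + 3·11^3. Digit sequence: (8, 6, 1, 3).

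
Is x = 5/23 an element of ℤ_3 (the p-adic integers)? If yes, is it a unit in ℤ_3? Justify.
x ∈ ℤ_3^× (unit); v_3(x) = 0

ℤ_3 = {x ∈ ℚ_3 : v_3(x) ≥ 0} and ℤ_3^× = {x ∈ ℤ_3 : v_3(x) = 0}. Here v_3(5/23) = v_3(num) − v_3(den) = 0; compare against these criteria.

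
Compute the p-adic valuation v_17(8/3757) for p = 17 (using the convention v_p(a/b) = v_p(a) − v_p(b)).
v_17(8/3757) = -2

Factor powers of 17 from the numerator and denominator of the reduced fraction: 8 = 17^0 · 8 and 3757 = 17^2 · 13. Apply v_p(a/b) = v_p(a) − v_p(b): v_17(8/3757) = 0 − 2 = -2.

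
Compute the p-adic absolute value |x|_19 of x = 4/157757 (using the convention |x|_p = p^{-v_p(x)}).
|4/157757|_19 = 6859

Step 1 — compute v_19(x) by factoring powers of 19 out of the numerator and denominator: v_19(4/157757) = -3. Step 2 — apply |x|_p = p^{-v_p(x)} = 19^{3} = 6859.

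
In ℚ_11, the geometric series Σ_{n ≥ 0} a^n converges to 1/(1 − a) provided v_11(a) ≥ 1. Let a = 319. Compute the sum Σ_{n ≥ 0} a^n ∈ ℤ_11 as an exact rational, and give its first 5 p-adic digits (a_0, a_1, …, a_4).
Σ a^n = 1/(1 − a) = -1/318;  first 5 digits = (1, 7, 7, 1, 5)

v_11(a) = 1 ≥ 1, so the series converges in ℤ_11 to 1/(1 − a) = 1/(1 − 319) = -1/318. Expand this rational in ℤ_11: compute digits iteratively via d_i = x_i mod 11, x_{i+1} = (x_i − d_i)/11. The first 5 digits are (1, 7, 7, 1, 5).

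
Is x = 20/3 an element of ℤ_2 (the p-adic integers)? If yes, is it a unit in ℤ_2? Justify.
x ∈ ℤ_2 but not a unit; v_2(x) = 2 > 0

ℤ_2 = {x ∈ ℚ_2 : v_2(x) ≥ 0} and ℤ_2^× = {x ∈ ℤ_2 : v_2(x) = 0}. Here v_2(20/3) = v_2(num) − v_2(den) = 2; compare against these criteria.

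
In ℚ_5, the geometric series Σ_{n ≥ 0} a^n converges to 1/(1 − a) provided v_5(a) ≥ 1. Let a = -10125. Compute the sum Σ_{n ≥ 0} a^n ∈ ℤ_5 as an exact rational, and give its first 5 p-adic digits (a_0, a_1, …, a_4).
Σ a^n = 1/(1 − a) = 1/10126;  first 5 digits = (1, 0, 0, 4, 3)

v_5(a) = 3 ≥ 1, so the series converges in ℤ_5 to 1/(1 − a) = 1/(1 − (-10125)) = 1/10126. Expand this rational in ℤ_5: compute digits iteratively via d_i = x_i mod 5, x_{i+1} = (x_i − d_i)/5. The first 5 digits are (1, 0, 0, 4, 3).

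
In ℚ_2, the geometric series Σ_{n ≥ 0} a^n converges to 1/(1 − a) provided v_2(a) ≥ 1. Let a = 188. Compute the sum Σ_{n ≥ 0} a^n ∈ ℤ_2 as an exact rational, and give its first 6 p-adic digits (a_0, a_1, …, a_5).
Σ a^n = 1/(1 − a) = -1/187;  first 6 digits = (1, 0, 1, 1, 0, 0)

v_2(a) = 2 ≥ 1, so the series converges in ℤ_2 to 1/(1 − a) = 1/(1 − 188) = -1/187. Expand this rational in ℤ_2: compute digits iteratively via d_i = x_i mod 2, x_{i+1} = (x_i − d_i)/2. The first 6 digits are (1, 0, 1, 1, 0, 0).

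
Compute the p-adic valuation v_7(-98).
v_7(-98) = 2

v_7(n) is the largest exponent k such that 7^k divides n. Factor out: -98 = -7^2 · 2. (Sign doesn't affect v_p.) So v_7(-98) = 2.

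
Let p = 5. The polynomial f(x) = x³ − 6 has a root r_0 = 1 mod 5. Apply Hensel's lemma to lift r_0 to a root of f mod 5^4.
r_3 = 486 (mod 625)

Hensel: r_{i+1} = r_i − f(r_i)/f′(r_i) mod 5^{i+2}, where f′(x) = 3x². Iterate:
  r_0 = 1 (mod 5)
  r_1 = 11 (mod 25)
  r_2 = 111 (mod 125)
  r_3 = 486 (mod 625)
Final: r = 486 with f(r) ≡ 0 mod 5^4.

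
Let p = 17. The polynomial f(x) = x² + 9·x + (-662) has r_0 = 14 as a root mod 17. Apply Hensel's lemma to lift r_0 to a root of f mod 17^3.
r_2 = 1476 (mod 4913)

Hensel: r_{i+1} = r_i − f(r_i)·(f′(r_i))^{-1} mod 17^{i+2}, f′(x) = 2x + 9. Iterate:
  r_0 = 14 (mod 17)
  r_1 = 31 (mod 289)
  r_2 = 1476 (mod 4913)
Final: r = 1476 satisfies f(r) ≡ 0 mod 17^3.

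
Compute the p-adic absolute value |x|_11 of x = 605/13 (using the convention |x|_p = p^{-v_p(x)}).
|605/13|_11 = 1/121

Step 1 — compute v_11(x) by factoring powers of 11 out of the numerator and denominator: v_11(605/13) = 2. Step 2 — apply |x|_p = p^{-v_p(x)} = 11^{-2} = 1/121.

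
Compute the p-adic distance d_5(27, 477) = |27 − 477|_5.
d_5(27, 477) = 1/25

Step 1 — x − y = 27 − 477 = -450. Step 2 — v_5(-450) = 2 (factor: -450 = −(5^2 · 18); the sign does not affect v_p). Step 3 — |x − y|_5 = 5^{-2} = 1/25.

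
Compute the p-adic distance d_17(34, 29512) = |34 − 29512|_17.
d_17(34, 29512) = 1/4913

Step 1 — x − y = 34 − 29512 = -29478. Step 2 — v_17(-29478) = 3 (factor: -29478 = −(17^3 · 6); the sign does not affect v_p). Step 3 — |x − y|_17 = 17^{-3} = 1/4913.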